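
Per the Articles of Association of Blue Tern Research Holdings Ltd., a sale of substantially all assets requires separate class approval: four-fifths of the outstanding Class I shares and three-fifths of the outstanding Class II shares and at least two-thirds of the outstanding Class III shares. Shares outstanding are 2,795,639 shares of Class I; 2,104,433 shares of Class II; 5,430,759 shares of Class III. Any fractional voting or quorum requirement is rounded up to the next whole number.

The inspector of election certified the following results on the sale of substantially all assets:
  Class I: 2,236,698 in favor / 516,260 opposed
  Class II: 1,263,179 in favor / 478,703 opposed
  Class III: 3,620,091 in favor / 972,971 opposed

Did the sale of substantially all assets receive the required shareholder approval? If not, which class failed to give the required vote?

Class I: 4/5 of 2795639 = 2236511.20, rounded up to 2236512; 2,236,512 required, 2,236,698 in favor — approved.
Class II: 3/5 of 2104433 = 1262659.80, rounded up to 1262660; 1,262,660 required, 1,263,179 in favor — approved.
Class III: 2/3 of 5430759 = 3620506; 3,620,506 required, 3,620,091 in favor — not approved.

Not approved — the Class III shares did not give the required vote.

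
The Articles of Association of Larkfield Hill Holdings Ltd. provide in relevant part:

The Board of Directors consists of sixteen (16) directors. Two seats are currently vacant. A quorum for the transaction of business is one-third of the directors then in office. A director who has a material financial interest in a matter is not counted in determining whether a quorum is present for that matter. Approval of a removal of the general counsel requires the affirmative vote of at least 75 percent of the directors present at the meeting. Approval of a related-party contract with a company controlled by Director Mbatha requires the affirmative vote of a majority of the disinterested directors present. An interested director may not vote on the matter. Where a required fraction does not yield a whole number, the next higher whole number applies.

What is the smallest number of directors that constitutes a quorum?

5

1/3 of 14 = 4.67, rounded up to 5.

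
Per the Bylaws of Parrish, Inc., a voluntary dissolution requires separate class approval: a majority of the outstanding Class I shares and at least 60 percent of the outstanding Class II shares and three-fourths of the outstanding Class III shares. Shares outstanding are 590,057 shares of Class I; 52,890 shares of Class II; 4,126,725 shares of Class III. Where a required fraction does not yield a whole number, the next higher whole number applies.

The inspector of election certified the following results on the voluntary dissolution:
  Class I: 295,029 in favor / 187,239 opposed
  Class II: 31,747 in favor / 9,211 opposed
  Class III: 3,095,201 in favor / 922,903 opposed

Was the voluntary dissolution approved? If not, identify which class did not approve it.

Approved — every class gave the required vote.

Class I: a majority of 590057 is 295029; 295,029 required, 295,029 in favor — approved.
Class II: 3/5 of 52890 = 31734; 31,734 required, 31,747 in favor — approved.
Class III: 3/4 of 4126725 = 3095043.75, rounded up to 3095044; 3,095,044 required, 3,095,201 in favor — approved.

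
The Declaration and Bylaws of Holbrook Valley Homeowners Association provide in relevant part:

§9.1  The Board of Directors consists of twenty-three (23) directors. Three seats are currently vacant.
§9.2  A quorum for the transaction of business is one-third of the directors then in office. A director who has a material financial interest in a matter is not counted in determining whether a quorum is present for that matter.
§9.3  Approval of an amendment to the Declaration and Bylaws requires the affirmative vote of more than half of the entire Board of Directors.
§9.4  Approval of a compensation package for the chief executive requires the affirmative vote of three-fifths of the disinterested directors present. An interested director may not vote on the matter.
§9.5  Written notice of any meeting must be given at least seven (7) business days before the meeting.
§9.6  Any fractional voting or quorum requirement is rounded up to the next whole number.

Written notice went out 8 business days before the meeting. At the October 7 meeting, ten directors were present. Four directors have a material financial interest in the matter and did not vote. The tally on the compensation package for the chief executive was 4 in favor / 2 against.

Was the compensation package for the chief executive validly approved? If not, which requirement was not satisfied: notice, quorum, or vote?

Notice: 8 business days given; 7 required (8 ≥ 7). Satisfied.
Quorum: 10 present, but the 4 interested directors do not count, leaving 6. Quorum is 7. Not satisfied.
Vote: the compensation package for the chief executive requires three-fifths of the disinterested directors present (10 − 4 = 6). 3/5 of 6 = 3.60, rounded up to 4, so 4 affirmative votes are needed; 4 voted in favor. Satisfied. (Moot — without a quorum no business can be validly transacted.)

Invalid — quorum requirement not satisfied.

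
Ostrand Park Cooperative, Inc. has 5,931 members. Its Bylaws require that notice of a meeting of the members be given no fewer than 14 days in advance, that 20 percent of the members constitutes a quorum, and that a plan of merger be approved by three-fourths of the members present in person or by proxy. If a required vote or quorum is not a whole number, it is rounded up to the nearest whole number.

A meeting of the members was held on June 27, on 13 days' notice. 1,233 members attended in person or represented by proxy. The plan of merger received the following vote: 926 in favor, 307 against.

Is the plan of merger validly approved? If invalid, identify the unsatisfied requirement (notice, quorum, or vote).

Invalid — notice requirement not satisfied.

Notice: 13 days given; 14 required. Not satisfied.
Quorum: 20% of 5,931 = 1,186.20, rounded up to 1,187; 1,233 present. Satisfied.
Vote: requires three-fourths of those present (1,233); 3/4 of 1233 = 924.75, rounded up to 925, so 925 needed; 926 in favor. Satisfied.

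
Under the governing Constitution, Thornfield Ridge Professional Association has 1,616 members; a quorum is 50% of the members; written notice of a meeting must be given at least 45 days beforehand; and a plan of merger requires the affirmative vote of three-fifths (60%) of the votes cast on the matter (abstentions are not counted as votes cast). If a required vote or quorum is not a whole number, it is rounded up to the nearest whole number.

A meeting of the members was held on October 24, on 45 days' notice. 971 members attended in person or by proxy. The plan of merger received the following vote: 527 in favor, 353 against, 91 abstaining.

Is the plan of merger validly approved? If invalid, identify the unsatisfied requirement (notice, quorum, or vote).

Invalid — vote requirement not satisfied.

Notice: 45 days given; 45 required. Satisfied.
Quorum: 50% of 1,616 = 808; 971 present. Satisfied.
Vote: requires three-fifths of the votes cast (971 − 91 abstaining = 880); 3/5 of 880 = 528, so 528 needed; 527 in favor. Not satisfied.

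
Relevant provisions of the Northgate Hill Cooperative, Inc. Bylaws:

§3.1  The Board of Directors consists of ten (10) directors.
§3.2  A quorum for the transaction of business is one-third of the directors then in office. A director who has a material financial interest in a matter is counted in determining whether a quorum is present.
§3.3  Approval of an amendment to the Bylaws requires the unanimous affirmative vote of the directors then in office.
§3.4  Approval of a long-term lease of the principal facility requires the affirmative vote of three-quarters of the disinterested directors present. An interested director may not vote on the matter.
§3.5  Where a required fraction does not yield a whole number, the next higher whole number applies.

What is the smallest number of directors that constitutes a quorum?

4

1/3 of 10 = 3.33, rounded up to 4.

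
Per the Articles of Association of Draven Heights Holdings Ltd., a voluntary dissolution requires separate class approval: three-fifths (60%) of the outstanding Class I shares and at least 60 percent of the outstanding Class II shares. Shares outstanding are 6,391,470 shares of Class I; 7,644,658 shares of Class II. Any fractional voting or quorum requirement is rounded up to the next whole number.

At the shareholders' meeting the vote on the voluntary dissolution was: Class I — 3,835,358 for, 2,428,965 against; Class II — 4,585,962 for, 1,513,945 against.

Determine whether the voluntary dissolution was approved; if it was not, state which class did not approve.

Class I: 3/5 of 6391470 = 3834882; 3,834,882 required, 3,835,358 in favor — approved.
Class II: 3/5 of 7644658 = 4586794.80, rounded up to 4586795; 4,586,795 required, 4,585,962 in favor — not approved.

Not approved — the Class II shares did not give the required vote.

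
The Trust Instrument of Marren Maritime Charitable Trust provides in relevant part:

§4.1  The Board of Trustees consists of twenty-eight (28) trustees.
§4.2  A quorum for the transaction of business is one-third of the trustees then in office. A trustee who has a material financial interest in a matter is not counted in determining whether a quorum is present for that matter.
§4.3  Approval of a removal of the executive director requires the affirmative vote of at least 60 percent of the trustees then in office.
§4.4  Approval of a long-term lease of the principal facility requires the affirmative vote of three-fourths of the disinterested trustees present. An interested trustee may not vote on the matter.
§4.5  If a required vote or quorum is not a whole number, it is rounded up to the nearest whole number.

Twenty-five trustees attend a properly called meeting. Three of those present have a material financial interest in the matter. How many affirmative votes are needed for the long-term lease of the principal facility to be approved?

17

The long-term lease of the principal facility requires three-fourths of the disinterested trustees present (25 − 3 = 22).
3/4 of 22 = 16.50, rounded up to 17.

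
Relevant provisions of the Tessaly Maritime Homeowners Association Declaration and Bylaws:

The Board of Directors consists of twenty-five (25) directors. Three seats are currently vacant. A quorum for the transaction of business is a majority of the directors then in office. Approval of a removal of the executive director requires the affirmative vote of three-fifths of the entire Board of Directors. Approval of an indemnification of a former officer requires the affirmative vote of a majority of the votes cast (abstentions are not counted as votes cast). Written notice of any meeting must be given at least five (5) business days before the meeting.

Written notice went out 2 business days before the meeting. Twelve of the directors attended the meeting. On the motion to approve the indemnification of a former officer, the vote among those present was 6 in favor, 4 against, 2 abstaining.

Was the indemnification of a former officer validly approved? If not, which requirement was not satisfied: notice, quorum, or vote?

Invalid — notice requirement not satisfied.

Notice: 2 business days given; 5 required (2 < 5). Not satisfied.
Quorum: 12 present; quorum is 12. Satisfied.
Vote: the indemnification of a former officer requires a majority of the votes cast (12 present − 2 abstaining = 10). A majority of 10 is 6, so 6 affirmative votes are needed; 6 voted in favor. Satisfied.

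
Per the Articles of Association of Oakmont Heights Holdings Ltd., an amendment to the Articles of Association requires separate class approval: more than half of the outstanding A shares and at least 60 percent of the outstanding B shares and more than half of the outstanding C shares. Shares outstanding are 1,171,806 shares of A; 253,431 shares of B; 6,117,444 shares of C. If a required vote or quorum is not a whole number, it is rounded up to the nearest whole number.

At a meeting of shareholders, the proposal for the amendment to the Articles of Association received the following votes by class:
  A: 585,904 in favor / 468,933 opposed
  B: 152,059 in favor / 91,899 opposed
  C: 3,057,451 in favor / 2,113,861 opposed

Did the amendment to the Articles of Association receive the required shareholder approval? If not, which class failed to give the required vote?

A: a majority of 1171806 is 585904; 585,904 required, 585,904 in favor — approved.
B: 3/5 of 253431 = 152058.60, rounded up to 152059; 152,059 required, 152,059 in favor — approved.
C: a majority of 6117444 is 3058723; 3,058,723 required, 3,057,451 in favor — not approved.

Not approved — the C shares did not give the required vote.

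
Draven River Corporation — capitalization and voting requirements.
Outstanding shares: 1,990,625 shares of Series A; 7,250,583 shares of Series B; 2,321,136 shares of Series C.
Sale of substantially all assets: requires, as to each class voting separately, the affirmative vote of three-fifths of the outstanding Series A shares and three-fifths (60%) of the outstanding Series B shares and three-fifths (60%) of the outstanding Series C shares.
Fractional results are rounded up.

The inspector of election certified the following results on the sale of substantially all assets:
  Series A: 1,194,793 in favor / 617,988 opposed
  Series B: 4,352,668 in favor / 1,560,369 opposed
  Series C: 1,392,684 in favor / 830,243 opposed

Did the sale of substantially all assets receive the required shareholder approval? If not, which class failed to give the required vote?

Approved — every class gave the required vote.

Series A: 3/5 of 1990625 = 1194375; 1,194,375 required, 1,194,793 in favor — approved.
Series B: 3/5 of 7250583 = 4350349.80, rounded up to 4350350; 4,350,350 required, 4,352,668 in favor — approved.
Series C: 3/5 of 2321136 = 1392681.60, rounded up to 1392682; 1,392,682 required, 1,392,684 in favor — approved.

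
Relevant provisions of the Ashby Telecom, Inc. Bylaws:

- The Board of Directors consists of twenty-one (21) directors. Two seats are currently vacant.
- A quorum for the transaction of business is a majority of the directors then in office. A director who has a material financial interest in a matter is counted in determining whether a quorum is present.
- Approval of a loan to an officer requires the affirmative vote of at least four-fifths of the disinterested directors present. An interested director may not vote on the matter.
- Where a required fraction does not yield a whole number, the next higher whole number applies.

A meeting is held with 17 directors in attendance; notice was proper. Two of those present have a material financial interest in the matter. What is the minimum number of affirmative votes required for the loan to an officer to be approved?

The loan to an officer requires four-fifths of the disinterested directors present (17 − 2 = 15).
4/5 of 15 = 12.

12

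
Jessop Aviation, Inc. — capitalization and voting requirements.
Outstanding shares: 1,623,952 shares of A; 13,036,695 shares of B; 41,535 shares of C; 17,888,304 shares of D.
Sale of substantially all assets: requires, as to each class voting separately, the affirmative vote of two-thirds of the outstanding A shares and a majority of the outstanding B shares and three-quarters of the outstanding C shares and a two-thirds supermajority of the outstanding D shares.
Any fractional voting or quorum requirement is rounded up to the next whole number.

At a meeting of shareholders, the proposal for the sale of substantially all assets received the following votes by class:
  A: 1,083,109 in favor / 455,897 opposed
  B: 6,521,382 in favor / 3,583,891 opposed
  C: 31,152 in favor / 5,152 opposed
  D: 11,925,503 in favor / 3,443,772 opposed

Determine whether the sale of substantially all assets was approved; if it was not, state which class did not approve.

A: 2/3 of 1623952 = 1082634.67, rounded up to 1082635; 1,082,635 required, 1,083,109 in favor — approved.
B: a majority of 13036695 is 6518348; 6,518,348 required, 6,521,382 in favor — approved.
C: 3/4 of 41535 = 31151.25, rounded up to 31152; 31,152 required, 31,152 in favor — approved.
D: 2/3 of 17888304 = 11925536; 11,925,536 required, 11,925,503 in favor — not approved.

Not approved — the D shares did not give the required vote.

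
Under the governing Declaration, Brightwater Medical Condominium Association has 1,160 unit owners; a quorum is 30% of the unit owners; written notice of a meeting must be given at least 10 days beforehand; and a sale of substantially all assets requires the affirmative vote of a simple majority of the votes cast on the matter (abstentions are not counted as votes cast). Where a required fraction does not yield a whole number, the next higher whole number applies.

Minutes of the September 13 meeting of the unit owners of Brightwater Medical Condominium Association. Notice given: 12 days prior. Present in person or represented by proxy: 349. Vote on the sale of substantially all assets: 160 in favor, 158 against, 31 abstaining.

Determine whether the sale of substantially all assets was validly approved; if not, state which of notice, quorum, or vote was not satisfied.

Notice: 12 days given; 10 required. Satisfied.
Quorum: 30% of 1,160 = 348; 349 present. Satisfied.
Vote: requires a majority of the votes cast (349 − 31 abstaining = 318); a majority of 318 is 160, so 160 needed; 160 in favor. Satisfied.

Valid — all requirements satisfied.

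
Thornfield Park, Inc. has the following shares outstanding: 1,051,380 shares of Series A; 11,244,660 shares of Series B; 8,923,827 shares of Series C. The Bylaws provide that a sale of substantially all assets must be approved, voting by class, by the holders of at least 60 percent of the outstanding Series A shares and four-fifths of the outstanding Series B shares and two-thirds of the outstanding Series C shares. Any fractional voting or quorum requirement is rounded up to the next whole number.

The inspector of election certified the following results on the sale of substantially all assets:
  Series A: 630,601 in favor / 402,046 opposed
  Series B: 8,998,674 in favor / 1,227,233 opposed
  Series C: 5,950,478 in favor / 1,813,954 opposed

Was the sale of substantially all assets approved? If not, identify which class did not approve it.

Not approved — the Series A shares did not give the required vote.

Series A: 3/5 of 1051380 = 630828; 630,828 required, 630,601 in favor — not approved.
Series B: 4/5 of 11244660 = 8995728; 8,995,728 required, 8,998,674 in favor — approved.
Series C: 2/3 of 8923827 = 5949218; 5,949,218 required, 5,950,478 in favor — approved.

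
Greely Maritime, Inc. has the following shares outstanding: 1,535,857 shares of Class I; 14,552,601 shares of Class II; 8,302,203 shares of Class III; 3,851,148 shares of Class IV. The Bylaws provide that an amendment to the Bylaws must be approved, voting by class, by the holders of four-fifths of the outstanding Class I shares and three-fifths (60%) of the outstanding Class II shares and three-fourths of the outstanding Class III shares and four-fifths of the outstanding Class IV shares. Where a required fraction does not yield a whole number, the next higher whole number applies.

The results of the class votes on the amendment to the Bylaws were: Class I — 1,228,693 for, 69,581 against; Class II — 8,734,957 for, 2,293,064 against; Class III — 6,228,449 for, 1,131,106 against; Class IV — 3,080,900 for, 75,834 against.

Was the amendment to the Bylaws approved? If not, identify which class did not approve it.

Not approved — the Class IV shares did not give the required vote.

Class I: 4/5 of 1535857 = 1228685.60, rounded up to 1228686; 1,228,686 required, 1,228,693 in favor — approved.
Class II: 3/5 of 14552601 = 8731560.60, rounded up to 8731561; 8,731,561 required, 8,734,957 in favor — approved.
Class III: 3/4 of 8302203 = 6226652.25, rounded up to 6226653; 6,226,653 required, 6,228,449 in favor — approved.
Class IV: 4/5 of 3851148 = 3080918.40, rounded up to 3080919; 3,080,919 required, 3,080,900 in favor — not approved.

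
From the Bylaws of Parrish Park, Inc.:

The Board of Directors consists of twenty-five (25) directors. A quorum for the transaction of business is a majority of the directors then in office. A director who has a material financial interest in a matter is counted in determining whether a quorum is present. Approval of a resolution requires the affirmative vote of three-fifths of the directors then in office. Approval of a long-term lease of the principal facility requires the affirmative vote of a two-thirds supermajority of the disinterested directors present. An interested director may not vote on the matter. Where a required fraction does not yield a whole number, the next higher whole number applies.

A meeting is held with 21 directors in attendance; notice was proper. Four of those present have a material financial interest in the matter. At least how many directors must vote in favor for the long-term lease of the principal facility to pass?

12

The long-term lease of the principal facility requires two-thirds of the disinterested directors present (21 − 4 = 17).
2/3 of 17 = 11.33, rounded up to 12.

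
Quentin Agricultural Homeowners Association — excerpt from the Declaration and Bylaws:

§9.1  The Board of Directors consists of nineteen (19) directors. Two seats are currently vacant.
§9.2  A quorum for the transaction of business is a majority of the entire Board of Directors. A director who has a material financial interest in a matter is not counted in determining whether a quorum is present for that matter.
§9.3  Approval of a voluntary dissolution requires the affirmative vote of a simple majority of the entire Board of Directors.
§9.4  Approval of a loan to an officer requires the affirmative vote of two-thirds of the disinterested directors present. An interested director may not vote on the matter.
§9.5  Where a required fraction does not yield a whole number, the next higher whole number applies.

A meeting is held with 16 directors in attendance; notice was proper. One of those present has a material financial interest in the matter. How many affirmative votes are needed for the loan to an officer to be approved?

The loan to an officer requires two-thirds of the disinterested directors present (16 − 1 = 15).
2/3 of 15 = 10.

10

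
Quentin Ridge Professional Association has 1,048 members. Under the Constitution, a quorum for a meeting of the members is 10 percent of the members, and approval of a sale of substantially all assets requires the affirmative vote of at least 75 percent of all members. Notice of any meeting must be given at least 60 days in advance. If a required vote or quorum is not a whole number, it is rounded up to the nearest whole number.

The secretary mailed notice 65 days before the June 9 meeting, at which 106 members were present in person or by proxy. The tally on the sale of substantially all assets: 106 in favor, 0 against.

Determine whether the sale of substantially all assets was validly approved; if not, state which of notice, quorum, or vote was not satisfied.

Invalid — vote requirement not satisfied.

Notice: 65 days given; 60 required. Satisfied.
Quorum: 10% of 1,048 = 104.80, rounded up to 105; 106 present. Satisfied.
Vote: requires three-fourths of all members (1,048); 3/4 of 1048 = 786, so 786 needed; 106 in favor. Not satisfied.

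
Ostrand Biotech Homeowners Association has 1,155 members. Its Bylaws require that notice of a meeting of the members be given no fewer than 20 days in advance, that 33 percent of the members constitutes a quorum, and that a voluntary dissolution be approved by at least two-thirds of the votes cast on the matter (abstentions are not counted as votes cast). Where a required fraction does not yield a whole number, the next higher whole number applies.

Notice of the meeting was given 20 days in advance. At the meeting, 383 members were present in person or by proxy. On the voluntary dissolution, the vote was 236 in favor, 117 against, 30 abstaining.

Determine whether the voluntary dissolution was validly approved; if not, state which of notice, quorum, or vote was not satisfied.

Notice: 20 days given; 20 required. Satisfied.
Quorum: 33% of 1,155 = 381.15, rounded up to 382; 383 present. Satisfied.
Vote: requires two-thirds of the votes cast (383 − 30 abstaining = 353); 2/3 of 353 = 235.33, rounded up to 236, so 236 needed; 236 in favor. Satisfied.

Valid — all requirements satisfied.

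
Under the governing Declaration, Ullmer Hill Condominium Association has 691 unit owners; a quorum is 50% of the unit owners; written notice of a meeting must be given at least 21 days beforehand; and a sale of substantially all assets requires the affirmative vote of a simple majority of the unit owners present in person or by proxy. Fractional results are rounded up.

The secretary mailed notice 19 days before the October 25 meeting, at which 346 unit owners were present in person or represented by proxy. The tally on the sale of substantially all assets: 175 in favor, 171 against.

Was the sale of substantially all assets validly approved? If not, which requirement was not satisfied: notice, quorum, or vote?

Notice: 19 days given; 21 required. Not satisfied.
Quorum: 50% of 691 = 345.50, rounded up to 346; 346 present. Satisfied.
Vote: requires a majority of those present (346); a majority of 346 is 174, so 174 needed; 175 in favor. Satisfied.

Invalid — notice requirement not satisfied.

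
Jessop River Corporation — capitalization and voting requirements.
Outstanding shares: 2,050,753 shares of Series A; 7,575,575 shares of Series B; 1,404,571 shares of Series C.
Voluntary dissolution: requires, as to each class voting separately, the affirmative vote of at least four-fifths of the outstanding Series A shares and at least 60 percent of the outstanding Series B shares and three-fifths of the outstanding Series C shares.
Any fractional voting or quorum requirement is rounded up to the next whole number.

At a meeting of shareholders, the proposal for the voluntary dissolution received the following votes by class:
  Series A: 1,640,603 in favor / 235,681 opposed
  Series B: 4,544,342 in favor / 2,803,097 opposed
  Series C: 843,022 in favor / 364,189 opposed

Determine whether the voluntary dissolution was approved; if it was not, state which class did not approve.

Series A: 4/5 of 2050753 = 1640602.40, rounded up to 1640603; 1,640,603 required, 1,640,603 in favor — approved.
Series B: 3/5 of 7575575 = 4545345; 4,545,345 required, 4,544,342 in favor — not approved.
Series C: 3/5 of 1404571 = 842742.60, rounded up to 842743; 842,743 required, 843,022 in favor — approved.

Not approved — the Series B shares did not give the required vote.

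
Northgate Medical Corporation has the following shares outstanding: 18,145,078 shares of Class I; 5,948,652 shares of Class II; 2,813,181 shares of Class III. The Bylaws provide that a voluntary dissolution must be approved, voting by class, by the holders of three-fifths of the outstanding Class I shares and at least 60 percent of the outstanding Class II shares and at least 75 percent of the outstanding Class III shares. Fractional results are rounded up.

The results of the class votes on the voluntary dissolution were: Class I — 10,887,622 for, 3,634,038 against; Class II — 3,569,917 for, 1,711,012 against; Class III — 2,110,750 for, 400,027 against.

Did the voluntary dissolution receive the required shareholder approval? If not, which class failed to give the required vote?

Class I: 3/5 of 18145078 = 10887046.80, rounded up to 10887047; 10,887,047 required, 10,887,622 in favor — approved.
Class II: 3/5 of 5948652 = 3569191.20, rounded up to 3569192; 3,569,192 required, 3,569,917 in favor — approved.
Class III: 3/4 of 2813181 = 2109885.75, rounded up to 2109886; 2,109,886 required, 2,110,750 in favor — approved.

Approved — every class gave the required vote.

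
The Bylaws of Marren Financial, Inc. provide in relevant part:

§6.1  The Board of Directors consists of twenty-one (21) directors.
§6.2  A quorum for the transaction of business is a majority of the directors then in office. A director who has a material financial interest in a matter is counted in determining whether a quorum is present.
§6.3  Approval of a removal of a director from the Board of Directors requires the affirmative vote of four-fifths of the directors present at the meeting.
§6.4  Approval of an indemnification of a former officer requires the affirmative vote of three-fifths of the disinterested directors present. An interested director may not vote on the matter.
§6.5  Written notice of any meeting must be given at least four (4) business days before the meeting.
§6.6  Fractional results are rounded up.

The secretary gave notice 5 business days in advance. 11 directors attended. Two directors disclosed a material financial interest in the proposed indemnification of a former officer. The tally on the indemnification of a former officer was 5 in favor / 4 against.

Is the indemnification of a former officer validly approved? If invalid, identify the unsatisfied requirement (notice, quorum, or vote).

Notice: 5 business days given; 4 required (5 ≥ 4). Satisfied.
Quorum: 11 present (interested directors count toward quorum); quorum is 11. Satisfied.
Vote: the indemnification of a former officer requires three-fifths of the disinterested directors present (11 − 2 = 9). 3/5 of 9 = 5.40, rounded up to 6, so 6 affirmative votes are needed; 5 voted in favor. Not satisfied.

Invalid — vote requirement not satisfied.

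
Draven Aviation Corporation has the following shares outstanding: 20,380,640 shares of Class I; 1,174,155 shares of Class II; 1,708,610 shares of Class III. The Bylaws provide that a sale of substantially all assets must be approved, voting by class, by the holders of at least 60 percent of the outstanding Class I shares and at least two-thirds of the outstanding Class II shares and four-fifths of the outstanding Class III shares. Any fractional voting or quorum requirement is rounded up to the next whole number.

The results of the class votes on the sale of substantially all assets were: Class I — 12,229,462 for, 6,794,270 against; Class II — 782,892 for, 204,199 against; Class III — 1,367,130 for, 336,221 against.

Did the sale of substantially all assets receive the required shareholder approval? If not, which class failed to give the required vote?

Class I: 3/5 of 20380640 = 12228384; 12,228,384 required, 12,229,462 in favor — approved.
Class II: 2/3 of 1174155 = 782770; 782,770 required, 782,892 in favor — approved.
Class III: 4/5 of 1708610 = 1366888; 1,366,888 required, 1,367,130 in favor — approved.

Approved — every class gave the required vote.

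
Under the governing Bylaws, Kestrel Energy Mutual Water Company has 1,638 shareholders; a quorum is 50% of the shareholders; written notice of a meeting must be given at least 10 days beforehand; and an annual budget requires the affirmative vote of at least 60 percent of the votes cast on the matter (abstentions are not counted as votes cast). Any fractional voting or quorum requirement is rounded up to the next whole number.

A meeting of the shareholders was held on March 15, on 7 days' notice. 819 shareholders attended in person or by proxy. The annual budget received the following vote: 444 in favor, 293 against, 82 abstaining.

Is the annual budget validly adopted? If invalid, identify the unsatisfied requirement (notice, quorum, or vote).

Notice: 7 days given; 10 required. Not satisfied.
Quorum: 50% of 1,638 = 819; 819 present. Satisfied.
Vote: requires three-fifths of the votes cast (819 − 82 abstaining = 737); 3/5 of 737 = 442.20, rounded up to 443, so 443 needed; 444 in favor. Satisfied.

Invalid — notice requirement not satisfied.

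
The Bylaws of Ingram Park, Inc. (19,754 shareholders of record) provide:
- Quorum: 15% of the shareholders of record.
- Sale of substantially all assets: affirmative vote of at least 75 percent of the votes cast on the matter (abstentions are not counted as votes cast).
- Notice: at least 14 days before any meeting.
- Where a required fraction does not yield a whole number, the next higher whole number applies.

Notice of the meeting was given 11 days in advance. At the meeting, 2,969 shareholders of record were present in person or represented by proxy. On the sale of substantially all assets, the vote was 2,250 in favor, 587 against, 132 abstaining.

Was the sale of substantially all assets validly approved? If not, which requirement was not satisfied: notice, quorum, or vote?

Notice: 11 days given; 14 required. Not satisfied.
Quorum: 15% of 19,754 = 2,963.10, rounded up to 2,964; 2,969 present. Satisfied.
Vote: requires three-fourths of the votes cast (2,969 − 132 abstaining = 2,837); 3/4 of 2837 = 2127.75, rounded up to 2128, so 2,128 needed; 2,250 in favor. Satisfied.

Invalid — notice requirement not satisfied.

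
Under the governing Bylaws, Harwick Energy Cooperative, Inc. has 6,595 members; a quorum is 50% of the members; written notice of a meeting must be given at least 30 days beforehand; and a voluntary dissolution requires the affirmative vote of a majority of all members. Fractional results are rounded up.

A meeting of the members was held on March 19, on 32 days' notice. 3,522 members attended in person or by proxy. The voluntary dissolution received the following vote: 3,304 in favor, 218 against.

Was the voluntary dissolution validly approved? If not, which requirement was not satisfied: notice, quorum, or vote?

Notice: 32 days given; 30 required. Satisfied.
Quorum: 50% of 6,595 = 3,297.50, rounded up to 3,298; 3,522 present. Satisfied.
Vote: requires a majority of all members (6,595); a majority of 6595 is 3298, so 3,298 needed; 3,304 in favor. Satisfied.

Valid — all requirements satisfied.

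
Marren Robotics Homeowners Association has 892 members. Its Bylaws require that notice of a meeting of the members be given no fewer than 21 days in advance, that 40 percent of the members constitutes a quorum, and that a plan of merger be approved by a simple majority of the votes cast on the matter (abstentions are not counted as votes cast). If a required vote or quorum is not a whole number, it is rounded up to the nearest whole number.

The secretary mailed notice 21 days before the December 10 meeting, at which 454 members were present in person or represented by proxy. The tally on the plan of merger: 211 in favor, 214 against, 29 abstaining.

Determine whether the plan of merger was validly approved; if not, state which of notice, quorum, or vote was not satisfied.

Notice: 21 days given; 21 required. Satisfied.
Quorum: 40% of 892 = 356.80, rounded up to 357; 454 present. Satisfied.
Vote: requires a majority of the votes cast (454 − 29 abstaining = 425); a majority of 425 is 213, so 213 needed; 211 in favor. Not satisfied.

Invalid — vote requirement not satisfied.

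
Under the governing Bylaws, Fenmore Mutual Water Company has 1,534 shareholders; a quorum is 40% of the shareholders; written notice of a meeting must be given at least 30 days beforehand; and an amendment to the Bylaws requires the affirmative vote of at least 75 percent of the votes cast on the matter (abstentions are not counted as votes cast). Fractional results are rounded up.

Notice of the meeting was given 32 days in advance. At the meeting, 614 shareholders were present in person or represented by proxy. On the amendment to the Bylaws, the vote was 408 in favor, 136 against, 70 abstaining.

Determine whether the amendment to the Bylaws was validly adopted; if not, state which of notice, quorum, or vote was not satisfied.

Notice: 32 days given; 30 required. Satisfied.
Quorum: 40% of 1,534 = 613.60, rounded up to 614; 614 present. Satisfied.
Vote: requires three-fourths of the votes cast (614 − 70 abstaining = 544); 3/4 of 544 = 408, so 408 needed; 408 in favor. Satisfied.

Valid — all requirements satisfied.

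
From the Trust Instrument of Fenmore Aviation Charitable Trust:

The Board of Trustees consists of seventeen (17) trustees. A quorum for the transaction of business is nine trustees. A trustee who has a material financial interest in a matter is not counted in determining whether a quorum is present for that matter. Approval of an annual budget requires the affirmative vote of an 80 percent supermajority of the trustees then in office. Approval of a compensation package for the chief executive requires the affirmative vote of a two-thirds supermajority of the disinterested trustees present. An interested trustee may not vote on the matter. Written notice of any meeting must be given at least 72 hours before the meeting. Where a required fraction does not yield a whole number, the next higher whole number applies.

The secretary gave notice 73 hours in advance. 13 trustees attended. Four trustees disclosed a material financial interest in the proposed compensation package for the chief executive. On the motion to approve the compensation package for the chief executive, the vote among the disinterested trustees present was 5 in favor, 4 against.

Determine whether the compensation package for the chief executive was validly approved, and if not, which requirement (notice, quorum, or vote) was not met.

Invalid — vote requirement not satisfied.

Notice: 73 hours given; 72 required (73 ≥ 72). Satisfied.
Quorum: 13 present, but the 4 interested trustees do not count, leaving 9. Quorum is 9. Satisfied.
Vote: the compensation package for the chief executive requires two-thirds of the disinterested trustees present (13 − 4 = 9). 2/3 of 9 = 6, so 6 affirmative votes are needed; 5 voted in favor. Not satisfied.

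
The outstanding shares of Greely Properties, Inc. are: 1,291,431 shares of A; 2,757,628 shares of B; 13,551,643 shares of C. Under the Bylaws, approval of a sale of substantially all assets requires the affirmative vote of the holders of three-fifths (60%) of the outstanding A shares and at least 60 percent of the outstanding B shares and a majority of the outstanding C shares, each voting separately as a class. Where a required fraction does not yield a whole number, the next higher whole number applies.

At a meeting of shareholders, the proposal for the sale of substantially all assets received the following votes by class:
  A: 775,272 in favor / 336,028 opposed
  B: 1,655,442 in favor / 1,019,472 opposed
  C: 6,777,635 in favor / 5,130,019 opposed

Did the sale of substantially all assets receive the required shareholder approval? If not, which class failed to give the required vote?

Approved — every class gave the required vote.

A: 3/5 of 1291431 = 774858.60, rounded up to 774859; 774,859 required, 775,272 in favor — approved.
B: 3/5 of 2757628 = 1654576.80, rounded up to 1654577; 1,654,577 required, 1,655,442 in favor — approved.
C: a majority of 13551643 is 6775822; 6,775,822 required, 6,777,635 in favor — approved.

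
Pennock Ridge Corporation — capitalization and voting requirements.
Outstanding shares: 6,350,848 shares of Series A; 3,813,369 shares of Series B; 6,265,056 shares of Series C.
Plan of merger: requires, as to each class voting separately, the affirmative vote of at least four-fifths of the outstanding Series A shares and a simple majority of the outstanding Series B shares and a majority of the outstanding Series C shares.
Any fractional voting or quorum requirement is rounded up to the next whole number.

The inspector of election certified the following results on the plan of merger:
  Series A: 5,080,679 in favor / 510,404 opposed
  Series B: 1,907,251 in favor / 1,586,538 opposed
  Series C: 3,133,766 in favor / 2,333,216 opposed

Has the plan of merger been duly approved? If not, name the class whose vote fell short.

Series A: 4/5 of 6350848 = 5080678.40, rounded up to 5080679; 5,080,679 required, 5,080,679 in favor — approved.
Series B: a majority of 3813369 is 1906685; 1,906,685 required, 1,907,251 in favor — approved.
Series C: a majority of 6265056 is 3132529; 3,132,529 required, 3,133,766 in favor — approved.

Approved — every class gave the required vote.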